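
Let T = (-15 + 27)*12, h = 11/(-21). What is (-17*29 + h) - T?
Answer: -13388/21 ≈ -637.52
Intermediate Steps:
h = -11/21 (h = 11*(-1/21) = -11/21 ≈ -0.52381)
T = 144 (T = 12*12 = 144)
(-17*29 + h) - T = (-17*29 - 11/21) - 1*144 = (-493 - 11/21) - 144 = -10364/21 - 144 = -13388/21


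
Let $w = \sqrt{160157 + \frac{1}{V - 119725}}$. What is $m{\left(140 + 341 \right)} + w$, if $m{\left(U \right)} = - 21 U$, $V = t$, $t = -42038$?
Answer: $-10101 + \frac{\sqrt{4190871167980770}}{161763} \approx -9700.8$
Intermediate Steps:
$V = -42038$
$w = \frac{\sqrt{4190871167980770}}{161763}$ ($w = \sqrt{160157 + \frac{1}{-42038 - 119725}} = \sqrt{160157 + \frac{1}{-161763}} = \sqrt{160157 - \frac{1}{161763}} = \sqrt{\frac{25907476790}{161763}} = \frac{\sqrt{4190871167980770}}{161763} \approx 400.2$)
$m{\left(140 + 341 \right)} + w = - 21 \left(140 + 341\right) + \frac{\sqrt{4190871167980770}}{161763} = \left(-21\right) 481 + \frac{\sqrt{4190871167980770}}{161763} = -10101 + \frac{\sqrt{4190871167980770}}{161763}$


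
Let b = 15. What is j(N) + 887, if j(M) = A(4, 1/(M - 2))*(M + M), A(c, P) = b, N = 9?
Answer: 1157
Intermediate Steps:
A(c, P) = 15
j(M) = 30*M (j(M) = 15*(M + M) = 15*(2*M) = 30*M)
j(N) + 887 = 30*9 + 887 = 270 + 887 = 1157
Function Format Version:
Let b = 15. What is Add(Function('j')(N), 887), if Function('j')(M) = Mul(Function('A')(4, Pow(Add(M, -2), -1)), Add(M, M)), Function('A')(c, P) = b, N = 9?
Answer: 1157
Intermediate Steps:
Function('A')(c, P) = 15
Function('j')(M) = Mul(30, M) (Function('j')(M) = Mul(15, Add(M, M)) = Mul(15, Mul(2, M)) = Mul(30, M))
Add(Function('j')(N), 887) = Add(Mul(30, 9), 887) = Add(270, 887) = 1157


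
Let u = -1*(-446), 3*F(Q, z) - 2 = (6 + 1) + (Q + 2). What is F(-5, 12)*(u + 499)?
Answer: 1890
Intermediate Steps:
F(Q, z) = 11/3 + Q/3 (F(Q, z) = ⅔ + ((6 + 1) + (Q + 2))/3 = ⅔ + (7 + (2 + Q))/3 = ⅔ + (9 + Q)/3 = ⅔ + (3 + Q/3) = 11/3 + Q/3)
u = 446
F(-5, 12)*(u + 499) = (11/3 + (⅓)*(-5))*(446 + 499) = (11/3 - 5/3)*945 = 2*945 = 1890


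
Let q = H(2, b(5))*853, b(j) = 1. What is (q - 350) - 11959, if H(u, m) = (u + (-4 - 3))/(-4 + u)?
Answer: -20353/2 ≈ -10177.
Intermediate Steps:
H(u, m) = (-7 + u)/(-4 + u) (H(u, m) = (u - 7)/(-4 + u) = (-7 + u)/(-4 + u))
q = 4265/2 (q = ((-7 + 2)/(-4 + 2))*853 = (-5/(-2))*853 = -½*(-5)*853 = (5/2)*853 = 4265/2 ≈ 2132.5)
(q - 350) - 11959 = (4265/2 - 350) - 11959 = 3565/2 - 11959 = -20353/2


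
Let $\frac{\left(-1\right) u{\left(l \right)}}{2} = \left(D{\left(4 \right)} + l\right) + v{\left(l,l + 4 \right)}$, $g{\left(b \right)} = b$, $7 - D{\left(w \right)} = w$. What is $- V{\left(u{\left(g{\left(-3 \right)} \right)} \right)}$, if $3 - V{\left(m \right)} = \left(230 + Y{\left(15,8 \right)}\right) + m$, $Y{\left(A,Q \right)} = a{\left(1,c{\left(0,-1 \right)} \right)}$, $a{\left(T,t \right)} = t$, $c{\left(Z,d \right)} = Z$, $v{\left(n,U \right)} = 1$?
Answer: $225$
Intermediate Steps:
$D{\left(w \right)} = 7 - w$
$u{\left(l \right)} = -8 - 2 l$ ($u{\left(l \right)} = - 2 \left(\left(\left(7 - 4\right) + l\right) + 1\right) = - 2 \left(\left(3 + l\right) + 1\right) = - 2 \left(4 + l\right) = -8 - 2 l$)
$Y{\left(A,Q \right)} = 0$
$V{\left(m \right)} = -227 - m$ ($V{\left(m \right)} = 3 - \left(\left(230 + 0\right) + m\right) = 3 - \left(230 + m\right) = -227 - m$)
$- V{\left(u{\left(g{\left(-3 \right)} \right)} \right)} = - (-227 - \left(-8 - -6\right)) = - (-227 - \left(-8 + 6\right)) = - (-227 - -2) = - (-227 + 2) = \left(-1\right) \left(-225\right) = 225$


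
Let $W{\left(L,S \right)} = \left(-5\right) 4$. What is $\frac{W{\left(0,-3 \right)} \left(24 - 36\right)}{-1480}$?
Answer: $- \frac{6}{37} \approx -0.16216$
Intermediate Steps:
$W{\left(L,S \right)} = -20$
$\frac{W{\left(0,-3 \right)} \left(24 - 36\right)}{-1480} = \frac{\left(-20\right) \left(24 - 36\right)}{-1480} = \left(-20\right) \left(-12\right) \left(- \frac{1}{1480}\right) = 240 \left(- \frac{1}{1480}\right) = - \frac{6}{37}$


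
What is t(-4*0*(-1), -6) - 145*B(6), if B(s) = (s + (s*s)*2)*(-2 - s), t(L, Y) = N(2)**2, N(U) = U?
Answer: 90484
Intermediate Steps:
t(L, Y) = 4 (t(L, Y) = 2**2 = 4)
B(s) = (-2 - s)*(s + 2*s**2) (B(s) = (s + s**2*2)*(-2 - s) = (s + 2*s**2)*(-2 - s) = (-2 - s)*(s + 2*s**2))
t(-4*0*(-1), -6) - 145*B(6) = 4 - (-145)*6*(2 + 2*6**2 + 5*6) = 4 - (-145)*6*(2 + 2*36 + 30) = 4 - (-145)*6*(2 + 72 + 30) = 4 - (-145)*6*104 = 4 - 145*(-624) = 4 + 90480 = 90484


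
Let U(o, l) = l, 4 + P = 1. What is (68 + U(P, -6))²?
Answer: 3844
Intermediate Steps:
P = -3 (P = -4 + 1 = -3)
(68 + U(P, -6))² = (68 - 6)² = 62² = 3844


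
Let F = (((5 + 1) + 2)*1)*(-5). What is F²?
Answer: 1600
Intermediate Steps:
F = -40 (F = ((6 + 2)*1)*(-5) = (8*1)*(-5) = 8*(-5) = -40)
F² = (-40)² = 1600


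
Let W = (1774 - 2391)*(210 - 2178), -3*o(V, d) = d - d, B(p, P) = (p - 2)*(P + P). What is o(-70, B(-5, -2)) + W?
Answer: 1214256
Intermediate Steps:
B(p, P) = 2*P*(-2 + p) (B(p, P) = (-2 + p)*(2*P) = 2*P*(-2 + p))
o(V, d) = 0 (o(V, d) = -(d - d)/3 = -1/3*0 = 0)
W = 1214256 (W = -617*(-1968) = 1214256)
o(-70, B(-5, -2)) + W = 0 + 1214256 = 1214256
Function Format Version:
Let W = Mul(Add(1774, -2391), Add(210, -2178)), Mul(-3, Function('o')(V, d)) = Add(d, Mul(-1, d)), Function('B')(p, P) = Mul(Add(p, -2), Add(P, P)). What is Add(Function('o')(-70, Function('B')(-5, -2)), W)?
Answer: 1214256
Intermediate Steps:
Function('B')(p, P) = Mul(2, P, Add(-2, p)) (Function('B')(p, P) = Mul(Add(-2, p), Mul(2, P)) = Mul(2, P, Add(-2, p)))
Function('o')(V, d) = 0 (Function('o')(V, d) = Mul(Rational(-1, 3), Add(d, Mul(-1, d))) = Mul(Rational(-1, 3), 0) = 0)
W = 1214256 (W = Mul(-617, -1968) = 1214256)
Add(Function('o')(-70, Function('B')(-5, -2)), W) = Add(0, 1214256) = 1214256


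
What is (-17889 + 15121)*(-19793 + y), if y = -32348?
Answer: 144326288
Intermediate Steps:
(-17889 + 15121)*(-19793 + y) = (-17889 + 15121)*(-19793 - 32348) = -2768*(-52141) = 144326288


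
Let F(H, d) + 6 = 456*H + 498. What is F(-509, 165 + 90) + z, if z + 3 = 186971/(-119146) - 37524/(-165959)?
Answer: -4579831253793295/19773351014 ≈ -2.3162e+5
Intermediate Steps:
z = -85878738727/19773351014 (z = -3 + (186971/(-119146) - 37524/(-165959)) = -3 + (186971*(-1/119146) - 37524*(-1/165959)) = -3 + (-186971/119146 + 37524/165959) = -3 - 26558685685/19773351014 = -85878738727/19773351014 ≈ -4.3432)
F(H, d) = 492 + 456*H (F(H, d) = -6 + (456*H + 498) = -6 + (498 + 456*H) = 492 + 456*H)
F(-509, 165 + 90) + z = (492 + 456*(-509)) - 85878738727/19773351014 = (492 - 232104) - 85878738727/19773351014 = -231612 - 85878738727/19773351014 = -4579831253793295/19773351014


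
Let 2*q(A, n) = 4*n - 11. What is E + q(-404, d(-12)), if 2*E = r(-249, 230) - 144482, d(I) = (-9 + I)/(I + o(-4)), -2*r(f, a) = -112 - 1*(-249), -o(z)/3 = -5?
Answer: -289179/4 ≈ -72295.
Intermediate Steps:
o(z) = 15 (o(z) = -3*(-5) = 15)
r(f, a) = -137/2 (r(f, a) = -(-112 - 1*(-249))/2 = -(-112 + 249)/2 = -1/2*137 = -137/2)
d(I) = (-9 + I)/(15 + I) (d(I) = (-9 + I)/(I + 15) = (-9 + I)/(15 + I))
q(A, n) = -11/2 + 2*n (q(A, n) = (4*n - 11)/2 = (-11 + 4*n)/2 = -11/2 + 2*n)
E = -289101/4 (E = (-137/2 - 144482)/2 = (1/2)*(-289101/2) = -289101/4 ≈ -72275.)
E + q(-404, d(-12)) = -289101/4 + (-11/2 + 2*((-9 - 12)/(15 - 12))) = -289101/4 + (-11/2 + 2*(-21/3)) = -289101/4 + (-11/2 + 2*((1/3)*(-21))) = -289101/4 + (-11/2 + 2*(-7)) = -289101/4 + (-11/2 - 14) = -289101/4 - 39/2 = -289179/4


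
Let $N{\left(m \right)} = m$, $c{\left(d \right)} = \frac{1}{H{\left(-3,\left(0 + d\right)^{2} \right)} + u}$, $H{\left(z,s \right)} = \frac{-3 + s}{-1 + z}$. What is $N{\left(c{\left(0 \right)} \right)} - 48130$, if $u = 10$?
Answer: $- \frac{2069586}{43} \approx -48130.0$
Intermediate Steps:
$H{\left(z,s \right)} = \frac{-3 + s}{-1 + z}$
$c{\left(d \right)} = \frac{1}{\frac{43}{4} - \frac{d^{2}}{4}}$ ($c{\left(d \right)} = \frac{1}{\frac{-3 + \left(0 + d\right)^{2}}{-1 - 3} + 10} = \frac{1}{\frac{-3 + d^{2}}{-4} + 10} = \frac{1}{- \frac{-3 + d^{2}}{4} + 10} = \frac{1}{\left(\frac{3}{4} - \frac{d^{2}}{4}\right) + 10} = \frac{1}{\frac{43}{4} - \frac{d^{2}}{4}}$)
$N{\left(c{\left(0 \right)} \right)} - 48130 = - \frac{4}{-43 + 0^{2}} - 48130 = - \frac{4}{-43 + 0} - 48130 = - \frac{4}{-43} - 48130 = \left(-4\right) \left(- \frac{1}{43}\right) - 48130 = \frac{4}{43} - 48130 = - \frac{2069586}{43}$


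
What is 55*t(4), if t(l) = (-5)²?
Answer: 1375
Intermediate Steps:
t(l) = 25
55*t(4) = 55*25 = 1375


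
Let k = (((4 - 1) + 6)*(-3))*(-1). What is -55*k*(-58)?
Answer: 86130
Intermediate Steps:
k = 27 (k = ((3 + 6)*(-3))*(-1) = (9*(-3))*(-1) = -27*(-1) = 27)
-55*k*(-58) = -55*27*(-58) = -1485*(-58) = 86130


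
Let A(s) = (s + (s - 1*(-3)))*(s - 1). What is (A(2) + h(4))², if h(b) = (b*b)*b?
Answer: 5041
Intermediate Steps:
A(s) = (-1 + s)*(3 + 2*s) (A(s) = (s + (s + 3))*(-1 + s) = (s + (3 + s))*(-1 + s) = (3 + 2*s)*(-1 + s) = (-1 + s)*(3 + 2*s))
h(b) = b³ (h(b) = b²*b = b³)
(A(2) + h(4))² = ((-3 + 2 + 2*2²) + 4³)² = ((-3 + 2 + 2*4) + 64)² = ((-3 + 2 + 8) + 64)² = (7 + 64)² = 71² = 5041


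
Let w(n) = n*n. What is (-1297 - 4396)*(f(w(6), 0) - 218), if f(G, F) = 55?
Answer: 927959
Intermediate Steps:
w(n) = n²
(-1297 - 4396)*(f(w(6), 0) - 218) = (-1297 - 4396)*(55 - 218) = -5693*(-163) = 927959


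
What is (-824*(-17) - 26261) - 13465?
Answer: -25718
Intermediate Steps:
(-824*(-17) - 26261) - 13465 = (14008 - 26261) - 13465 = -12253 - 13465 = -25718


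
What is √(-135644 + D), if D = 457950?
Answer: √322306 ≈ 567.72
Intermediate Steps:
√(-135644 + D) = √(-135644 + 457950) = √322306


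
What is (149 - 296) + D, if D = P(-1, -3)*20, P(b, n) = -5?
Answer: -247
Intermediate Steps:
D = -100 (D = -5*20 = -100)
(149 - 296) + D = (149 - 296) - 100 = -147 - 100 = -247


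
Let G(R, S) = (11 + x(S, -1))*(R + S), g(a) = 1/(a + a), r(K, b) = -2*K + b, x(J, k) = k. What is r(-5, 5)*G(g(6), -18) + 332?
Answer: -4711/2 ≈ -2355.5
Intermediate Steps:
r(K, b) = b - 2*K
g(a) = 1/(2*a)
G(R, S) = 10*R + 10*S (G(R, S) = (11 - 1)*(R + S) = 10*(R + S) = 10*R + 10*S)
r(-5, 5)*G(g(6), -18) + 332 = (5 - 2*(-5))*(10*((½)/6) + 10*(-18)) + 332 = (5 + 10)*(10*((½)*(⅙)) - 180) + 332 = 15*(10*(1/12) - 180) + 332 = 15*(⅚ - 180) + 332 = 15*(-1075/6) + 332 = -5375/2 + 332 = -4711/2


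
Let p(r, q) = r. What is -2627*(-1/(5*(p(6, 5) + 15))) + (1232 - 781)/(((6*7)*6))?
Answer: 33779/1260 ≈ 26.809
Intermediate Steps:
-2627*(-1/(5*(p(6, 5) + 15))) + (1232 - 781)/(((6*7)*6)) = -2627*(-1/(5*(6 + 15))) + (1232 - 781)/(((6*7)*6)) = -2627/(21*(-5)) + 451/((42*6)) = -2627/(-105) + 451/252 = -2627*(-1/105) + 451*(1/252) = 2627/105 + 451/252 = 33779/1260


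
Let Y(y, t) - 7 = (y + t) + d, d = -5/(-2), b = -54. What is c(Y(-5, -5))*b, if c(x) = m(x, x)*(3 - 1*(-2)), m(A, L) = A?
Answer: 135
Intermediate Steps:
d = 5/2 (d = -5*(-1/2) = 5/2 ≈ 2.5000)
Y(y, t) = 19/2 + t + y (Y(y, t) = 7 + ((y + t) + 5/2) = 7 + ((t + y) + 5/2) = 7 + (5/2 + t + y) = 19/2 + t + y)
c(x) = 5*x (c(x) = x*(3 - 1*(-2)) = x*(3 + 2) = x*5 = 5*x)
c(Y(-5, -5))*b = (5*(19/2 - 5 - 5))*(-54) = (5*(-1/2))*(-54) = -5/2*(-54) = 135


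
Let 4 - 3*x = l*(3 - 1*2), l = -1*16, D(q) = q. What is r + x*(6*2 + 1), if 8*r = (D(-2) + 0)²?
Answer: 523/6 ≈ 87.167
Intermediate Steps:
l = -16
r = ½ (r = (-2 + 0)²/8 = (⅛)*(-2)² = (⅛)*4 = ½ ≈ 0.50000)
x = 20/3 (x = 4/3 - (-16)*(3 - 1*2)/3 = 4/3 - (-16)*(3 - 2)/3 = 4/3 - (-16)/3 = 4/3 - ⅓*(-16) = 4/3 + 16/3 = 20/3 ≈ 6.6667)
r + x*(6*2 + 1) = ½ + 20*(6*2 + 1)/3 = ½ + 20*(12 + 1)/3 = ½ + (20/3)*13 = ½ + 260/3 = 523/6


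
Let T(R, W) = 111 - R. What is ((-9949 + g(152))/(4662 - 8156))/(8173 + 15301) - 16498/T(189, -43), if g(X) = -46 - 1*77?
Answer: 169142040413/799677021 ≈ 211.51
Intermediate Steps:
g(X) = -123 (g(X) = -46 - 77 = -123)
((-9949 + g(152))/(4662 - 8156))/(8173 + 15301) - 16498/T(189, -43) = ((-9949 - 123)/(4662 - 8156))/(8173 + 15301) - 16498/(111 - 1*189) = -10072/(-3494)/23474 - 16498/(111 - 189) = -10072*(-1/3494)*(1/23474) - 16498/(-78) = (5036/1747)*(1/23474) - 16498*(-1/78) = 2518/20504539 + 8249/39 = 169142040413/799677021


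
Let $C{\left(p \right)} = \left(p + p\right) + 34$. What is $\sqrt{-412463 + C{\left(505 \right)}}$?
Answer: $i \sqrt{411419} \approx 641.42 i$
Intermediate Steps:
$C{\left(p \right)} = 34 + 2 p$ ($C{\left(p \right)} = 2 p + 34 = 34 + 2 p$)
$\sqrt{-412463 + C{\left(505 \right)}} = \sqrt{-412463 + \left(34 + 2 \cdot 505\right)} = \sqrt{-412463 + \left(34 + 1010\right)} = \sqrt{-412463 + 1044} = \sqrt{-411419} = i \sqrt{411419}$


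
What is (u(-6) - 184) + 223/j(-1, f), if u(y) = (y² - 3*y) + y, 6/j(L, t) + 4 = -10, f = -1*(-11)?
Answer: -1969/3 ≈ -656.33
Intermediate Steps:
f = 11
j(L, t) = -3/7 (j(L, t) = 6/(-4 - 10) = 6/(-14) = 6*(-1/14) = -3/7)
u(y) = y² - 2*y
(u(-6) - 184) + 223/j(-1, f) = (-6*(-2 - 6) - 184) + 223/(-3/7) = (-6*(-8) - 184) + 223*(-7/3) = (48 - 184) - 1561/3 = -136 - 1561/3 = -1969/3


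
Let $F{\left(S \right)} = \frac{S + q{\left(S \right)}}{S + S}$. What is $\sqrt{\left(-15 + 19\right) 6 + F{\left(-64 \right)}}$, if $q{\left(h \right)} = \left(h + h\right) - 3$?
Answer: $\frac{33 \sqrt{6}}{16} \approx 5.0521$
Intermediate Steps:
$q{\left(h \right)} = -3 + 2 h$ ($q{\left(h \right)} = 2 h - 3 = -3 + 2 h$)
$F{\left(S \right)} = \frac{-3 + 3 S}{2 S}$ ($F{\left(S \right)} = \frac{S + \left(-3 + 2 S\right)}{S + S} = \frac{-3 + 3 S}{2 S}$)
$\sqrt{\left(-15 + 19\right) 6 + F{\left(-64 \right)}} = \sqrt{\left(-15 + 19\right) 6 + \frac{3 \left(-1 - 64\right)}{2 \left(-64\right)}} = \sqrt{4 \cdot 6 + \frac{3}{2} \left(- \frac{1}{64}\right) \left(-65\right)} = \sqrt{24 + \frac{195}{128}} = \sqrt{\frac{3267}{128}} = \frac{33 \sqrt{6}}{16}$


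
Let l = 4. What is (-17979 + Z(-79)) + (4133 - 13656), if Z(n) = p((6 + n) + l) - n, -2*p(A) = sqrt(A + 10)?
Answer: -27423 - I*sqrt(59)/2 ≈ -27423.0 - 3.8406*I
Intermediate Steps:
p(A) = -sqrt(10 + A)/2 (p(A) = -sqrt(A + 10)/2 = -sqrt(10 + A)/2)
Z(n) = -n - sqrt(20 + n)/2 (Z(n) = -sqrt(10 + ((6 + n) + 4))/2 - n = -sqrt(10 + (10 + n))/2 - n = -sqrt(20 + n)/2 - n = -n - sqrt(20 + n)/2)
(-17979 + Z(-79)) + (4133 - 13656) = (-17979 + (-1*(-79) - sqrt(20 - 79)/2)) + (4133 - 13656) = (-17979 + (79 - I*sqrt(59)/2)) - 9523 = (-17900 - I*sqrt(59)/2) - 9523 = -27423 - I*sqrt(59)/2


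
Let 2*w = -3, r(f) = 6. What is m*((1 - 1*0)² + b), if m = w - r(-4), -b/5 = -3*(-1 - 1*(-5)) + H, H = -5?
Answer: -645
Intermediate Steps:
w = -3/2 (w = (½)*(-3) = -3/2 ≈ -1.5000)
b = 85 (b = -5*(-3*(-1 - 1*(-5)) - 5) = -5*(-3*(-1 + 5) - 5) = -5*(-3*4 - 5) = -5*(-12 - 5) = -5*(-17) = 85)
m = -15/2 (m = -3/2 - 1*6 = -3/2 - 6 = -15/2 ≈ -7.5000)
m*((1 - 1*0)² + b) = -15*((1 - 1*0)² + 85)/2 = -15*((1 + 0)² + 85)/2 = -15*(1² + 85)/2 = -15*(1 + 85)/2 = -15/2*86 = -645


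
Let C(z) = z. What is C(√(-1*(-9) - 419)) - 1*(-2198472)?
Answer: 2198472 + I*√410 ≈ 2.1985e+6 + 20.248*I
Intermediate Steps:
C(√(-1*(-9) - 419)) - 1*(-2198472) = √(-1*(-9) - 419) - 1*(-2198472) = √(9 - 419) + 2198472 = √(-410) + 2198472 = I*√410 + 2198472 = 2198472 + I*√410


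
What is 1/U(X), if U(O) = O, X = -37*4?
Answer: -1/148 ≈ -0.0067568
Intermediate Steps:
X = -148
1/U(X) = 1/(-148) = -1/148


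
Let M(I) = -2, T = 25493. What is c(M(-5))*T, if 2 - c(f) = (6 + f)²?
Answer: -356902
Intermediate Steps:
c(f) = 2 - (6 + f)²
c(M(-5))*T = (2 - (6 - 2)²)*25493 = (2 - 1*4²)*25493 = (2 - 1*16)*25493 = (2 - 16)*25493 = -14*25493 = -356902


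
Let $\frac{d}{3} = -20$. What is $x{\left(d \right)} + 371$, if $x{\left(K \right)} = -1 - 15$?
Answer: $355$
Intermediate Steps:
$d = -60$ ($d = 3 \left(-20\right) = -60$)
$x{\left(K \right)} = -16$ ($x{\left(K \right)} = -1 - 15 = -16$)
$x{\left(d \right)} + 371 = -16 + 371 = 355$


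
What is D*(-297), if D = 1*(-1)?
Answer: 297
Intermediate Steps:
D = -1
D*(-297) = -1*(-297) = 297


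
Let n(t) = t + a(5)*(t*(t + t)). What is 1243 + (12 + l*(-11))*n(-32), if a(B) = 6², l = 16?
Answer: -12084901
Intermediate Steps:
a(B) = 36
n(t) = t + 72*t² (n(t) = t + 36*(t*(t + t)) = t + 36*(t*(2*t)) = t + 36*(2*t²) = t + 72*t²)
1243 + (12 + l*(-11))*n(-32) = 1243 + (12 + 16*(-11))*(-32*(1 + 72*(-32))) = 1243 + (12 - 176)*(-32*(1 - 2304)) = 1243 - (-5248)*(-2303) = 1243 - 164*73696 = 1243 - 12086144 = -12084901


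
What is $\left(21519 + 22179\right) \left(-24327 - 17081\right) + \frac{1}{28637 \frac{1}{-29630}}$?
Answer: $- \frac{51817127583038}{28637} \approx -1.8094 \cdot 10^{9}$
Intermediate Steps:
$\left(21519 + 22179\right) \left(-24327 - 17081\right) + \frac{1}{28637 \frac{1}{-29630}} = 43698 \left(-41408\right) + \frac{1}{28637 \left(- \frac{1}{29630}\right)} = -1809446784 + \frac{1}{- \frac{28637}{29630}} = -1809446784 - \frac{29630}{28637} = - \frac{51817127583038}{28637}$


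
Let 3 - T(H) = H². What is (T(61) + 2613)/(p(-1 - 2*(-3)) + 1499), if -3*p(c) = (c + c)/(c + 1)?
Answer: -9945/13486 ≈ -0.73743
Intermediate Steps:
T(H) = 3 - H²
p(c) = -2*c/(3*(1 + c)) (p(c) = -(c + c)/(3*(c + 1)) = -2*c/(3*(1 + c)))
(T(61) + 2613)/(p(-1 - 2*(-3)) + 1499) = ((3 - 1*61²) + 2613)/(-2*(-1 - 2*(-3))/(3 + 3*(-1 - 2*(-3))) + 1499) = ((3 - 1*3721) + 2613)/(-2*(-1 + 6)/(3 + 3*(-1 + 6)) + 1499) = ((3 - 3721) + 2613)/(-2*5/(3 + 3*5) + 1499) = (-3718 + 2613)/(-2*5/(3 + 15) + 1499) = -1105/(-2*5/18 + 1499) = -1105/(-2*5*1/18 + 1499) = -1105/(-5/9 + 1499) = -1105/13486/9 = -1105*9/13486 = -9945/13486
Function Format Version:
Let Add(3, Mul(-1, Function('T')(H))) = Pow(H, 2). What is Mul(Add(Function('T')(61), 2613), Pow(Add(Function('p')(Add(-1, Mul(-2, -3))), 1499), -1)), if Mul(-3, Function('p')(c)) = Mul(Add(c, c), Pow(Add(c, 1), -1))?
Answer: Rational(-9945, 13486) ≈ -0.73743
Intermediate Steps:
Function('T')(H) = Add(3, Mul(-1, Pow(H, 2)))
Function('p')(c) = Mul(Rational(-2, 3), c, Pow(Add(1, c), -1)) (Function('p')(c) = Mul(Rational(-1, 3), Mul(Add(c, c), Pow(Add(c, 1), -1))) = Mul(Rational(-1, 3), Mul(Mul(2, c), Pow(Add(1, c), -1))) = Mul(Rational(-1, 3), Mul(2, c, Pow(Add(1, c), -1))) = Mul(Rational(-2, 3), c, Pow(Add(1, c), -1)))
Mul(Add(Function('T')(61), 2613), Pow(Add(Function('p')(Add(-1, Mul(-2, -3))), 1499), -1)) = Mul(Add(Add(3, Mul(-1, Pow(61, 2))), 2613), Pow(Add(Mul(-2, Add(-1, Mul(-2, -3)), Pow(Add(3, Mul(3, Add(-1, Mul(-2, -3)))), -1)), 1499), -1)) = Mul(Add(Add(3, Mul(-1, 3721)), 2613), Pow(Add(Mul(-2, Add(-1, 6), Pow(Add(3, Mul(3, Add(-1, 6))), -1)), 1499), -1)) = Mul(Add(Add(3, -3721), 2613), Pow(Add(Mul(-2, 5, Pow(Add(3, Mul(3, 5)), -1)), 1499), -1)) = Mul(Add(-3718, 2613), Pow(Add(Mul(-2, 5, Pow(Add(3, 15), -1)), 1499), -1)) = Mul(-1105, Pow(Add(Mul(-2, 5, Pow(18, -1)), 1499), -1)) = Mul(-1105, Pow(Add(Mul(-2, 5, Rational(1, 18)), 1499), -1)) = Mul(-1105, Pow(Add(Rational(-5, 9), 1499), -1)) = Mul(-1105, Pow(Rational(13486, 9), -1)) = Mul(-1105, Rational(9, 13486)) = Rational(-9945, 13486)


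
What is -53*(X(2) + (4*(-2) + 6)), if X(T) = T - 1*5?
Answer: 265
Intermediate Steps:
X(T) = -5 + T (X(T) = T - 5 = -5 + T)
-53*(X(2) + (4*(-2) + 6)) = -53*((-5 + 2) + (4*(-2) + 6)) = -53*(-3 + (-8 + 6)) = -53*(-3 - 2) = -53*(-5) = 265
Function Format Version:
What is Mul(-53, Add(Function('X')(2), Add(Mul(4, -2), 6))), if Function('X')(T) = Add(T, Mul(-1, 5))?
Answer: 265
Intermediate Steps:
Function('X')(T) = Add(-5, T) (Function('X')(T) = Add(T, -5) = Add(-5, T))
Mul(-53, Add(Function('X')(2), Add(Mul(4, -2), 6))) = Mul(-53, Add(Add(-5, 2), Add(Mul(4, -2), 6))) = Mul(-53, Add(-3, Add(-8, 6))) = Mul(-53, Add(-3, -2)) = Mul(-53, -5) = 265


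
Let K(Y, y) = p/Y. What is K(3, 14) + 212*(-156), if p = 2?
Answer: -99214/3 ≈ -33071.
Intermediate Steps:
K(Y, y) = 2/Y
K(3, 14) + 212*(-156) = 2/3 + 212*(-156) = 2*(⅓) - 33072 = ⅔ - 33072 = -99214/3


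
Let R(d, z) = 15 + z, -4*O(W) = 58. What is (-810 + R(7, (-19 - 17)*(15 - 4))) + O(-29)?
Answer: -2411/2 ≈ -1205.5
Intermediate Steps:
O(W) = -29/2 (O(W) = -¼*58 = -29/2)
(-810 + R(7, (-19 - 17)*(15 - 4))) + O(-29) = (-810 + (15 + (-19 - 17)*(15 - 4))) - 29/2 = (-810 + (15 - 36*11)) - 29/2 = (-810 + (15 - 396)) - 29/2 = (-810 - 381) - 29/2 = -1191 - 29/2 = -2411/2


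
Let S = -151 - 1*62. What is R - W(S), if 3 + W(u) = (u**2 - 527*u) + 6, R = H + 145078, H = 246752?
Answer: 234207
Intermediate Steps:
R = 391830 (R = 246752 + 145078 = 391830)
S = -213 (S = -151 - 62 = -213)
W(u) = 3 + u**2 - 527*u (W(u) = -3 + ((u**2 - 527*u) + 6) = -3 + (6 + u**2 - 527*u) = 3 + u**2 - 527*u)
R - W(S) = 391830 - (3 + (-213)**2 - 527*(-213)) = 391830 - (3 + 45369 + 112251) = 391830 - 1*157623 = 391830 - 157623 = 234207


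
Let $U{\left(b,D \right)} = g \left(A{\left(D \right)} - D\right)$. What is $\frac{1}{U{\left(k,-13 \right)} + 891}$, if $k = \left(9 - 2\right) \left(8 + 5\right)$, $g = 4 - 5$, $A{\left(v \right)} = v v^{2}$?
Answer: $\frac{1}{3075} \approx 0.0003252$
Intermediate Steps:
$A{\left(v \right)} = v^{3}$
$g = -1$
$k = 91$ ($k = 7 \cdot 13 = 91$)
$U{\left(b,D \right)} = D - D^{3}$ ($U{\left(b,D \right)} = - (D^{3} - D) = D - D^{3}$)
$\frac{1}{U{\left(k,-13 \right)} + 891} = \frac{1}{\left(-13 - \left(-13\right)^{3}\right) + 891} = \frac{1}{\left(-13 - -2197\right) + 891} = \frac{1}{\left(-13 + 2197\right) + 891} = \frac{1}{2184 + 891} = \frac{1}{3075}$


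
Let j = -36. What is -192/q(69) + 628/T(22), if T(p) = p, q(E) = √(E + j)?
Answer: 314/11 - 64*√33/11 ≈ -4.8775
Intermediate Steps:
q(E) = √(-36 + E) (q(E) = √(E - 36) = √(-36 + E))
-192/q(69) + 628/T(22) = -192/√(-36 + 69) + 628/22 = -192*√33/33 + 628*(1/22) = -64*√33/11 + 314/11 = 314/11 - 64*√33/11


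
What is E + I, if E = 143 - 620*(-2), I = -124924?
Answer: -123541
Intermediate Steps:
E = 1383 (E = 143 - 310*(-4) = 143 + 1240 = 1383)
E + I = 1383 - 124924 = -123541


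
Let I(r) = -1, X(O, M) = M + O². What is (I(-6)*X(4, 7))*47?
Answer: -1081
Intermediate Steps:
(I(-6)*X(4, 7))*47 = -(7 + 4²)*47 = -(7 + 16)*47 = -1*23*47 = -23*47 = -1081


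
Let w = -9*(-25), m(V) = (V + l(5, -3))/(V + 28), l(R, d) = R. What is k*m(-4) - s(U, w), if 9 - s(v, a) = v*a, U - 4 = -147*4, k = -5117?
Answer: -3158933/24 ≈ -1.3162e+5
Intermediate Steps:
m(V) = (5 + V)/(28 + V) (m(V) = (V + 5)/(V + 28) = (5 + V)/(28 + V))
w = 225
U = -584 (U = 4 - 147*4 = 4 - 588 = -584)
s(v, a) = 9 - a*v (s(v, a) = 9 - v*a = 9 - a*v)
k*m(-4) - s(U, w) = -5117*(5 - 4)/(28 - 4) - (9 - 1*225*(-584)) = -5117/24 - (9 + 131400) = -5117/24 - 1*131409 = -5117*1/24 - 131409 = -5117/24 - 131409 = -3158933/24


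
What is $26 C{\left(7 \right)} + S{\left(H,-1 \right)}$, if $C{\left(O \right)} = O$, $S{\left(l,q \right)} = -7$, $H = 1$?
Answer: $175$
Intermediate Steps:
$26 C{\left(7 \right)} + S{\left(H,-1 \right)} = 26 \cdot 7 - 7 = 182 - 7 = 175$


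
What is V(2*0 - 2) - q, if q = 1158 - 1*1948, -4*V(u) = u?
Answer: 1581/2 ≈ 790.50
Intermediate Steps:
V(u) = -u/4
q = -790 (q = 1158 - 1948 = -790)
V(2*0 - 2) - q = -(2*0 - 2)/4 - 1*(-790) = -(0 - 2)/4 + 790 = -¼*(-2) + 790 = ½ + 790 = 1581/2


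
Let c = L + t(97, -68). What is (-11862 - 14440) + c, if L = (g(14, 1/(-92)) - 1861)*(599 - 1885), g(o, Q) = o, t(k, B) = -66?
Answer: 2348874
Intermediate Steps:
L = 2375242 (L = (14 - 1861)*(599 - 1885) = -1847*(-1286) = 2375242)
c = 2375176 (c = 2375242 - 66 = 2375176)
(-11862 - 14440) + c = (-11862 - 14440) + 2375176 = -26302 + 2375176 = 2348874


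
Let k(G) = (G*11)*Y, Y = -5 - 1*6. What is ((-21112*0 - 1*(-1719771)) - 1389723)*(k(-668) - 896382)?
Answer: -269171966592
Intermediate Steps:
Y = -11 (Y = -5 - 6 = -11)
k(G) = -121*G (k(G) = (G*11)*(-11) = (11*G)*(-11) = -121*G)
((-21112*0 - 1*(-1719771)) - 1389723)*(k(-668) - 896382) = ((-21112*0 - 1*(-1719771)) - 1389723)*(-121*(-668) - 896382) = ((0 + 1719771) - 1389723)*(80828 - 896382) = (1719771 - 1389723)*(-815554) = 330048*(-815554) = -269171966592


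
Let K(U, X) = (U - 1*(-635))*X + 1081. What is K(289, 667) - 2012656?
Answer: -1395267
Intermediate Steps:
K(U, X) = 1081 + X*(635 + U) (K(U, X) = (U + 635)*X + 1081 = (635 + U)*X + 1081 = X*(635 + U) + 1081 = 1081 + X*(635 + U))
K(289, 667) - 2012656 = (1081 + 635*667 + 289*667) - 2012656 = (1081 + 423545 + 192763) - 2012656 = 617389 - 2012656 = -1395267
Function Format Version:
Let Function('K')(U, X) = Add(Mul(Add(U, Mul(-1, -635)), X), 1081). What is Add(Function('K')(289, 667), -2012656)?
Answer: -1395267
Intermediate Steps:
Function('K')(U, X) = Add(1081, Mul(X, Add(635, U))) (Function('K')(U, X) = Add(Mul(Add(U, 635), X), 1081) = Add(Mul(Add(635, U), X), 1081) = Add(Mul(X, Add(635, U)), 1081) = Add(1081, Mul(X, Add(635, U))))
Add(Function('K')(289, 667), -2012656) = Add(Add(1081, Mul(635, 667), Mul(289, 667)), -2012656) = Add(Add(1081, 423545, 192763), -2012656) = Add(617389, -2012656) = -1395267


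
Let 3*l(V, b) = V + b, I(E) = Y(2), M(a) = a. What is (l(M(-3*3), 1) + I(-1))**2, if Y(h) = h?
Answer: 4/9 ≈ 0.44444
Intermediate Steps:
I(E) = 2
l(V, b) = V/3 + b/3 (l(V, b) = (V + b)/3 = V/3 + b/3)
(l(M(-3*3), 1) + I(-1))**2 = (((-3*3)/3 + (1/3)*1) + 2)**2 = (((1/3)*(-9) + 1/3) + 2)**2 = ((-3 + 1/3) + 2)**2 = (-8/3 + 2)**2 = (-2/3)**2 = 4/9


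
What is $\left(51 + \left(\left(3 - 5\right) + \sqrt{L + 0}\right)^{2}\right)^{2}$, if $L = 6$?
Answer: $3817 - 488 \sqrt{6} \approx 2621.6$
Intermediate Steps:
$\left(51 + \left(\left(3 - 5\right) + \sqrt{L + 0}\right)^{2}\right)^{2} = \left(51 + \left(\left(3 - 5\right) + \sqrt{6 + 0}\right)^{2}\right)^{2} = \left(51 + \left(\left(3 - 5\right) + \sqrt{6}\right)^{2}\right)^{2} = \left(51 + \left(-2 + \sqrt{6}\right)^{2}\right)^{2}$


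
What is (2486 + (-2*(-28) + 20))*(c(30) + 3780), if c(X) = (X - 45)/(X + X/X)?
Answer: 300176730/31 ≈ 9.6831e+6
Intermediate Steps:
c(X) = (-45 + X)/(1 + X) (c(X) = (-45 + X)/(X + 1) = (-45 + X)/(1 + X))
(2486 + (-2*(-28) + 20))*(c(30) + 3780) = (2486 + (-2*(-28) + 20))*((-45 + 30)/(1 + 30) + 3780) = (2486 + (56 + 20))*(-15/31 + 3780) = (2486 + 76)*((1/31)*(-15) + 3780) = 2562*(-15/31 + 3780) = 2562*(117165/31) = 300176730/31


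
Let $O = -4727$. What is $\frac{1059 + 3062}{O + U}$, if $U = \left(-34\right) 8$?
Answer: $- \frac{4121}{4999} \approx -0.82436$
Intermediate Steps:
$U = -272$
$\frac{1059 + 3062}{O + U} = \frac{1059 + 3062}{-4727 - 272} = \frac{4121}{-4999} = 4121 \left(- \frac{1}{4999}\right) = - \frac{4121}{4999}$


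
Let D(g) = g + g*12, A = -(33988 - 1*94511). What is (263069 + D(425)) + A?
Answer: 329117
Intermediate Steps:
A = 60523 (A = -(33988 - 94511) = -1*(-60523) = 60523)
D(g) = 13*g (D(g) = g + 12*g = 13*g)
(263069 + D(425)) + A = (263069 + 13*425) + 60523 = (263069 + 5525) + 60523 = 268594 + 60523 = 329117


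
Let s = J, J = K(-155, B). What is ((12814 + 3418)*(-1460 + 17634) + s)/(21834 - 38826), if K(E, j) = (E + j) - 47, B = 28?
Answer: -2224883/144 ≈ -15451.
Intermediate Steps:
K(E, j) = -47 + E + j
J = -174 (J = -47 - 155 + 28 = -174)
s = -174
((12814 + 3418)*(-1460 + 17634) + s)/(21834 - 38826) = ((12814 + 3418)*(-1460 + 17634) - 174)/(21834 - 38826) = (16232*16174 - 174)/(-16992) = (262536368 - 174)*(-1/16992) = 262536194*(-1/16992) = -2224883/144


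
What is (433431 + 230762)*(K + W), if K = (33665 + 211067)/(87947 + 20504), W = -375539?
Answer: -27050811052771901/108451 ≈ -2.4943e+11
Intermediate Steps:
K = 244732/108451 ≈ 2.2566
(433431 + 230762)*(K + W) = (433431 + 230762)*(244732/108451 - 375539) = 664193*(-40727335357/108451) = -27050811052771901/108451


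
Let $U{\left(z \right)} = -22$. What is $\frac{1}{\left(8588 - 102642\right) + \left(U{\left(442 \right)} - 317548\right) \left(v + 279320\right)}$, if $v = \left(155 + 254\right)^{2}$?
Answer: $- \frac{1}{141827173624} \approx -7.0508 \cdot 10^{-12}$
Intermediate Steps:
$v = 167281$ ($v = 409^{2} = 167281$)
$\frac{1}{\left(8588 - 102642\right) + \left(U{\left(442 \right)} - 317548\right) \left(v + 279320\right)} = \frac{1}{\left(8588 - 102642\right) + \left(-22 - 317548\right) \left(167281 + 279320\right)} = \frac{1}{\left(8588 - 102642\right) - 141827079570} = \frac{1}{-94054 - 141827079570} = \frac{1}{-141827173624} = - \frac{1}{141827173624}$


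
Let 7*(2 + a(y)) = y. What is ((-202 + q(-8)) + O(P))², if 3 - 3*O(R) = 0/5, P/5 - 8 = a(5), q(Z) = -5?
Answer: 42436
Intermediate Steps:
a(y) = -2 + y/7
P = 235/7 (P = 40 + 5*(-2 + (⅐)*5) = 40 + 5*(-2 + 5/7) = 40 + 5*(-9/7) = 40 - 45/7 = 235/7 ≈ 33.571)
O(R) = 1 (O(R) = 1 - 0/5 = 1 - ⅓*0 = 1 + 0 = 1)
((-202 + q(-8)) + O(P))² = ((-202 - 5) + 1)² = (-207 + 1)² = (-206)² = 42436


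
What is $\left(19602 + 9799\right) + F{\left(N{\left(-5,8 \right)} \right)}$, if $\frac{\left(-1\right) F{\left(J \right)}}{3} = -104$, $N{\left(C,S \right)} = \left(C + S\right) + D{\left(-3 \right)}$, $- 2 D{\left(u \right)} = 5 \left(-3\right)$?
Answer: $29713$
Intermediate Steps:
$D{\left(u \right)} = \frac{15}{2}$ ($D{\left(u \right)} = - \frac{5 \left(-3\right)}{2} = \left(- \frac{1}{2}\right) \left(-15\right) = \frac{15}{2}$)
$N{\left(C,S \right)} = \frac{15}{2} + C + S$ ($N{\left(C,S \right)} = \left(C + S\right) + \frac{15}{2} = \frac{15}{2} + C + S$)
$F{\left(J \right)} = 312$ ($F{\left(J \right)} = \left(-3\right) \left(-104\right) = 312$)
$\left(19602 + 9799\right) + F{\left(N{\left(-5,8 \right)} \right)} = \left(19602 + 9799\right) + 312 = 29401 + 312 = 29713$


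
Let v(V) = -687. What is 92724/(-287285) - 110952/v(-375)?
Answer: 10603714644/65788265 ≈ 161.18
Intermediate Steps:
92724/(-287285) - 110952/v(-375) = 92724/(-287285) - 110952/(-687) = 92724*(-1/287285) - 110952*(-1/687) = -92724/287285 + 36984/229 = 10603714644/65788265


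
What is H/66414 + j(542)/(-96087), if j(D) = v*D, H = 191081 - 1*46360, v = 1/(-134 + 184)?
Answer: 38625241109/17726450050 ≈ 2.1790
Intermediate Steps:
v = 1/50 ≈ 0.020000
H = 144721 (H = 191081 - 46360 = 144721)
j(D) = D/50
H/66414 + j(542)/(-96087) = 144721/66414 + ((1/50)*542)/(-96087) = 144721*(1/66414) + (271/25)*(-1/96087) = 144721/66414 - 271/2402175 = 38625241109/17726450050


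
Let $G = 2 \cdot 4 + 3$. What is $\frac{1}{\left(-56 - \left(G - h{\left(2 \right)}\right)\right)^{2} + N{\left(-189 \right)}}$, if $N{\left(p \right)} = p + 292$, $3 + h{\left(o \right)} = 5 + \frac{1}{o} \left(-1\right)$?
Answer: $\frac{4}{17573} \approx 0.00022762$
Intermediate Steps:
$G = 11$ ($G = 8 + 3 = 11$)
$h{\left(o \right)} = 2 - \frac{1}{o}$ ($h{\left(o \right)} = -3 + \left(5 + \frac{1}{o} \left(-1\right)\right) = -3 + \left(5 - \frac{1}{o}\right) = 2 - \frac{1}{o}$)
$N{\left(p \right)} = 292 + p$
$\frac{1}{\left(-56 - \left(G - h{\left(2 \right)}\right)\right)^{2} + N{\left(-189 \right)}} = \frac{1}{\left(-56 + \left(\left(2 - \frac{1}{2}\right) - 11\right)\right)^{2} + \left(292 - 189\right)} = \frac{1}{\left(-56 + \left(\left(2 - \frac{1}{2}\right) - 11\right)\right)^{2} + 103} = \frac{1}{\left(-56 + \left(\frac{3}{2} - 11\right)\right)^{2} + 103} = \frac{1}{\left(-56 - \frac{19}{2}\right)^{2} + 103} = \frac{1}{\left(- \frac{131}{2}\right)^{2} + 103} = \frac{1}{\frac{17161}{4} + 103} = \frac{1}{\frac{17573}{4}} = \frac{4}{17573}$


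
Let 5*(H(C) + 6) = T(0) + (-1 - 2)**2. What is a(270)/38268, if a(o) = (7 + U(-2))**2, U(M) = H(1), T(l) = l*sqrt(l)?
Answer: 49/239175 ≈ 0.00020487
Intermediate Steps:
T(l) = l**(3/2)
H(C) = -21/5 (H(C) = -6 + (0**(3/2) + (-1 - 2)**2)/5 = -6 + (0 + (-3)**2)/5 = -6 + (0 + 9)/5 = -6 + (1/5)*9 = -6 + 9/5 = -21/5)
U(M) = -21/5
a(o) = 196/25 (a(o) = (7 - 21/5)**2 = (14/5)**2 = 196/25)
a(270)/38268 = (196/25)/38268 = (196/25)*(1/38268) = 49/239175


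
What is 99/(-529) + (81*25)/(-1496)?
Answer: -1219329/791384 ≈ -1.5408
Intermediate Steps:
99/(-529) + (81*25)/(-1496) = 99*(-1/529) + 2025*(-1/1496) = -99/529 - 2025/1496 = -1219329/791384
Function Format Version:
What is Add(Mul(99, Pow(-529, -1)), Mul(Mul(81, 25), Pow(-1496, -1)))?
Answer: Rational(-1219329, 791384) ≈ -1.5408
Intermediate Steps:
Add(Mul(99, Pow(-529, -1)), Mul(Mul(81, 25), Pow(-1496, -1))) = Add(Mul(99, Rational(-1, 529)), Mul(2025, Rational(-1, 1496))) = Add(Rational(-99, 529), Rational(-2025, 1496)) = Rational(-1219329, 791384)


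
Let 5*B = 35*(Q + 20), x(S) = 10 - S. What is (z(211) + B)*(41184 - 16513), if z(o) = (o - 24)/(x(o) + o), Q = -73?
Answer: -86915933/10 ≈ -8.6916e+6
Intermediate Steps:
z(o) = -12/5 + o/10 (z(o) = (o - 24)/((10 - o) + o) = (-24 + o)/10 = (-24 + o)*(⅒) = -12/5 + o/10)
B = -371 (B = (35*(-73 + 20))/5 = (35*(-53))/5 = (⅕)*(-1855) = -371)
(z(211) + B)*(41184 - 16513) = ((-12/5 + (⅒)*211) - 371)*(41184 - 16513) = ((-12/5 + 211/10) - 371)*24671 = (187/10 - 371)*24671 = -3523/10*24671 = -86915933/10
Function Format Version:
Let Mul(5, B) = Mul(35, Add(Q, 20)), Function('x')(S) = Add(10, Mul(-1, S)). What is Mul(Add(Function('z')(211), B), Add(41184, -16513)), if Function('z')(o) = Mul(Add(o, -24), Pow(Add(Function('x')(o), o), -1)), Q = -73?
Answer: Rational(-86915933, 10) ≈ -8.6916e+6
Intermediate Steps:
Function('z')(o) = Add(Rational(-12, 5), Mul(Rational(1, 10), o)) (Function('z')(o) = Mul(Add(o, -24), Pow(Add(Add(10, Mul(-1, o)), o), -1)) = Mul(Add(-24, o), Pow(10, -1)) = Mul(Add(-24, o), Rational(1, 10)) = Add(Rational(-12, 5), Mul(Rational(1, 10), o)))
B = -371 (B = Mul(Rational(1, 5), Mul(35, Add(-73, 20))) = Mul(Rational(1, 5), Mul(35, -53)) = Mul(Rational(1, 5), -1855) = -371)
Mul(Add(Function('z')(211), B), Add(41184, -16513)) = Mul(Add(Add(Rational(-12, 5), Mul(Rational(1, 10), 211)), -371), Add(41184, -16513)) = Mul(Add(Add(Rational(-12, 5), Rational(211, 10)), -371), 24671) = Mul(Add(Rational(187, 10), -371), 24671) = Mul(Rational(-3523, 10), 24671) = Rational(-86915933, 10)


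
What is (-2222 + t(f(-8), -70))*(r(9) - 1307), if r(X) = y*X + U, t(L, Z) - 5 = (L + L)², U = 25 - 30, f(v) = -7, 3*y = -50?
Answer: 2954702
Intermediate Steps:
y = -50/3 (y = (⅓)*(-50) = -50/3 ≈ -16.667)
U = -5
t(L, Z) = 5 + 4*L² (t(L, Z) = 5 + (L + L)² = 5 + (2*L)² = 5 + 4*L²)
r(X) = -5 - 50*X/3 (r(X) = -50*X/3 - 5 = -5 - 50*X/3)
(-2222 + t(f(-8), -70))*(r(9) - 1307) = (-2222 + (5 + 4*(-7)²))*((-5 - 50/3*9) - 1307) = (-2222 + (5 + 4*49))*((-5 - 150) - 1307) = (-2222 + (5 + 196))*(-155 - 1307) = (-2222 + 201)*(-1462) = -2021*(-1462) = 2954702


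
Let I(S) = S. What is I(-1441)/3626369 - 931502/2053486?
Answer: -1690464524782/3723348986167 ≈ -0.45402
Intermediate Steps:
I(-1441)/3626369 - 931502/2053486 = -1441/3626369 - 931502/2053486 = -1441*1/3626369 - 931502*1/2053486 = -1441/3626369 - 465751/1026743 = -1690464524782/3723348986167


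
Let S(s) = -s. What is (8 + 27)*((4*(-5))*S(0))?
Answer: 0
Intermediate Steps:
(8 + 27)*((4*(-5))*S(0)) = (8 + 27)*((4*(-5))*(-1*0)) = 35*(-20*0) = 35*0 = 0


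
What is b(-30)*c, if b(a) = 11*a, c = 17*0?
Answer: 0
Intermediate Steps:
c = 0
b(-30)*c = (11*(-30))*0 = -330*0 = 0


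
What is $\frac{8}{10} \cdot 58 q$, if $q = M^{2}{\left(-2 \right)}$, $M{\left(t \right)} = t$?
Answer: $\frac{928}{5} \approx 185.6$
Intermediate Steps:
$q = 4$ ($q = \left(-2\right)^{2} = 4$)
$\frac{8}{10} \cdot 58 q = \frac{8}{10} \cdot 58 \cdot 4 = 8 \cdot \frac{1}{10} \cdot 58 \cdot 4 = \frac{4}{5} \cdot 58 \cdot 4 = \frac{232}{5} \cdot 4 = \frac{928}{5}$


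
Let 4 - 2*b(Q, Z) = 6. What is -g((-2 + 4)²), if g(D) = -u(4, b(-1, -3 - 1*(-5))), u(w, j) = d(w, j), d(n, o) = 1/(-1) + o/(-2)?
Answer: -½ ≈ -0.50000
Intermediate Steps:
b(Q, Z) = -1 (b(Q, Z) = 2 - ½*6 = 2 - 3 = -1)
d(n, o) = -1 - o/2 (d(n, o) = 1*(-1) + o*(-½) = -1 - o/2)
u(w, j) = -1 - j/2
g(D) = ½ (g(D) = -(-1 - ½*(-1)) = -(-1 + ½) = -1*(-½) = ½)
-g((-2 + 4)²) = -1*½ = -½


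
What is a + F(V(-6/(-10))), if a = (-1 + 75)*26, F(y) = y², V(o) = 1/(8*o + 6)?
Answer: 5610409/2916 ≈ 1924.0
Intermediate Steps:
V(o) = 1/(6 + 8*o)
a = 1924 (a = 74*26 = 1924)
a + F(V(-6/(-10))) = 1924 + (1/(2*(3 + 4*(-6/(-10)))))² = 1924 + (1/(2*(3 + 4*(-6*(-⅒)))))² = 1924 + (1/(2*(3 + 4*(⅗))))² = 1924 + (1/(2*(3 + 12/5)))² = 1924 + (1/(2*(27/5)))² = 1924 + ((½)*(5/27))² = 1924 + (5/54)² = 1924 + 25/2916 = 5610409/2916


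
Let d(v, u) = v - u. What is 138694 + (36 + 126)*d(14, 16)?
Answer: 138370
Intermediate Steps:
138694 + (36 + 126)*d(14, 16) = 138694 + (36 + 126)*(14 - 1*16) = 138694 + 162*(14 - 16) = 138694 + 162*(-2) = 138694 - 324 = 138370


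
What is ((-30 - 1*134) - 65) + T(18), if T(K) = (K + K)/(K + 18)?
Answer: -228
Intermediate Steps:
T(K) = 2*K/(18 + K) (T(K) = (2*K)/(18 + K) = 2*K/(18 + K))
((-30 - 1*134) - 65) + T(18) = ((-30 - 1*134) - 65) + 2*18/(18 + 18) = ((-30 - 134) - 65) + 2*18/36 = (-164 - 65) + 2*18*(1/36) = -229 + 1 = -228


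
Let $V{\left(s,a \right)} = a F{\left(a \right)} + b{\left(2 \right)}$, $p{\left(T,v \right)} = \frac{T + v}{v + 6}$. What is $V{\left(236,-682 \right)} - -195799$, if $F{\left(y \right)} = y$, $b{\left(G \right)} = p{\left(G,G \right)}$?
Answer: $\frac{1321847}{2} \approx 6.6092 \cdot 10^{5}$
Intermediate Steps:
$p{\left(T,v \right)} = \frac{T + v}{6 + v}$
$b{\left(G \right)} = \frac{2 G}{6 + G}$ ($b{\left(G \right)} = \frac{G + G}{6 + G} = \frac{2 G}{6 + G}$)
$V{\left(s,a \right)} = \frac{1}{2} + a^{2}$ ($V{\left(s,a \right)} = a a + 2 \cdot 2 \frac{1}{6 + 2} = a^{2} + 2 \cdot 2 \cdot \frac{1}{8} = a^{2} + \frac{1}{2} = \frac{1}{2} + a^{2}$)
$V{\left(236,-682 \right)} - -195799 = \left(\frac{1}{2} + \left(-682\right)^{2}\right) - -195799 = \left(\frac{1}{2} + 465124\right) + 195799 = \frac{930249}{2} + 195799 = \frac{1321847}{2}$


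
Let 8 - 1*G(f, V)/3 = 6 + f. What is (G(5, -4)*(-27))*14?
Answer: 3402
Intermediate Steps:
G(f, V) = 6 - 3*f (G(f, V) = 24 - 3*(6 + f) = 24 + (-18 - 3*f) = 6 - 3*f)
(G(5, -4)*(-27))*14 = ((6 - 3*5)*(-27))*14 = ((6 - 15)*(-27))*14 = -9*(-27)*14 = 243*14 = 3402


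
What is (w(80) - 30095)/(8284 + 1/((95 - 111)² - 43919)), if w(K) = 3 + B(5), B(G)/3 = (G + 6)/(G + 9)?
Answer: -18393257065/5063860074 ≈ -3.6323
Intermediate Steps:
B(G) = 3*(6 + G)/(9 + G) (B(G) = 3*((G + 6)/(G + 9)) = 3*((6 + G)/(9 + G)) = 3*(6 + G)/(9 + G))
w(K) = 75/14 (w(K) = 3 + 3*(6 + 5)/(9 + 5) = 3 + 3*11/14 = 3 + 3*(1/14)*11 = 3 + 33/14 = 75/14)
(w(80) - 30095)/(8284 + 1/((95 - 111)² - 43919)) = (75/14 - 30095)/(8284 + 1/((95 - 111)² - 43919)) = -421255/(14*(8284 + 1/((-16)² - 43919))) = -421255/(14*(8284 + 1/(256 - 43919))) = -421255/(14*(8284 + 1/(-43663))) = -421255/(14*(8284 - 1/43663)) = -421255/(14*361704291/43663) = -421255/14*43663/361704291 = -18393257065/5063860074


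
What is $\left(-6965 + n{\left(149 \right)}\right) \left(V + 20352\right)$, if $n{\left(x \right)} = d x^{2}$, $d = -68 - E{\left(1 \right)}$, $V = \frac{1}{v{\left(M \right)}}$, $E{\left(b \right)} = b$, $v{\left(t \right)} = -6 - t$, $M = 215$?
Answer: $- \frac{6921353715694}{221} \approx -3.1318 \cdot 10^{10}$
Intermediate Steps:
$V = - \frac{1}{221}$ ($V = \frac{1}{-6 - 215} = \frac{1}{-221} = - \frac{1}{221} \approx -0.0045249$)
$d = -69$ ($d = -68 - 1 = -69$)
$n{\left(x \right)} = - 69 x^{2}$
$\left(-6965 + n{\left(149 \right)}\right) \left(V + 20352\right) = \left(-6965 - 69 \cdot 149^{2}\right) \left(- \frac{1}{221} + 20352\right) = \left(-6965 - 1531869\right) \frac{4497791}{221} = \left(-1538834\right) \frac{4497791}{221} = - \frac{6921353715694}{221}$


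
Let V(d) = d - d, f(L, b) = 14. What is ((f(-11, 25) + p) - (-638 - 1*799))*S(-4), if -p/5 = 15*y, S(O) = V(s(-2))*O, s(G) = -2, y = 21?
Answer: 0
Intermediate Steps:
V(d) = 0
S(O) = 0 (S(O) = 0*O = 0)
p = -1575 (p = -75*21 = -5*315 = -1575)
((f(-11, 25) + p) - (-638 - 1*799))*S(-4) = ((14 - 1575) - (-638 - 1*799))*0 = (-1561 - (-638 - 799))*0 = (-1561 - 1*(-1437))*0 = (-1561 + 1437)*0 = -124*0 = 0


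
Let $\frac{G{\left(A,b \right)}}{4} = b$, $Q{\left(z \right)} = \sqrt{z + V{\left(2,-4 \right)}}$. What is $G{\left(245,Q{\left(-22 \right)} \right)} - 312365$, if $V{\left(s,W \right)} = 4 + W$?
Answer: $-312365 + 4 i \sqrt{22} \approx -3.1237 \cdot 10^{5} + 18.762 i$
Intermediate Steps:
$Q{\left(z \right)} = \sqrt{z}$ ($Q{\left(z \right)} = \sqrt{z + \left(4 - 4\right)} = \sqrt{z + 0} = \sqrt{z}$)
$G{\left(A,b \right)} = 4 b$
$G{\left(245,Q{\left(-22 \right)} \right)} - 312365 = 4 \sqrt{-22} - 312365 = 4 i \sqrt{22} - 312365 = -312365 + 4 i \sqrt{22}$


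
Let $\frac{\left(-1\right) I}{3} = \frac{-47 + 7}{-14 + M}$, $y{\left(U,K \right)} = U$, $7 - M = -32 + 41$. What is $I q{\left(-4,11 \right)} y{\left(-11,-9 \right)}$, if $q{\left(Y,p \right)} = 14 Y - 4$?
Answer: $-4950$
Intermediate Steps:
$q{\left(Y,p \right)} = -4 + 14 Y$
$M = -2$ ($M = 7 - \left(-32 + 41\right) = 7 - 9 = -2$)
$I = - \frac{15}{2}$ ($I = - 3 \frac{-47 + 7}{-14 - 2} = - 3 \left(- \frac{40}{-16}\right) = - 3 \left(\left(-40\right) \left(- \frac{1}{16}\right)\right) = \left(-3\right) \frac{5}{2} = - \frac{15}{2} \approx -7.5$)
$I q{\left(-4,11 \right)} y{\left(-11,-9 \right)} = - \frac{15 \left(-4 + 14 \left(-4\right)\right)}{2} \left(-11\right) = - \frac{15 \left(-4 - 56\right)}{2} \left(-11\right) = \left(- \frac{15}{2}\right) \left(-60\right) \left(-11\right) = 450 \left(-11\right) = -4950$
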